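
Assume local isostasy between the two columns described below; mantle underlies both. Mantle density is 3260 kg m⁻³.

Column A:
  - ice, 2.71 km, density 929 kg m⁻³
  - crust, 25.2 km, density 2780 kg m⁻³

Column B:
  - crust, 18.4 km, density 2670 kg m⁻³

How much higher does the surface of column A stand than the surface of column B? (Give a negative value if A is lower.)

2.32 km

For any compensation level in the mantle, the mantle terms cancel and isostasy reduces to e = (Σt_A − Σt_B) − (Σ(ρt)_A − Σ(ρt)_B) / ρ_m.
Σt_A = 27.91 km; Σt_B = 18.4 km; Σ(ρt)_A = 72573.59; Σ(ρt)_B = 49128 (in km·kg m⁻³).
e = (27.91 − 18.4) − (72573.59 − 49128) / 3260 = 2.32 km.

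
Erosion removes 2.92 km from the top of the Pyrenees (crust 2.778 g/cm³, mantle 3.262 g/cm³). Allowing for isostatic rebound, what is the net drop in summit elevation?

Rebound u = e ρ_c/ρ_m = 2.92 km × 2.778/3.262 = 2.487 km.
Net surface drop = e − u = 2.92 km − 2.487 km = e (ρ_m − ρ_c)/ρ_m = 0.433 km.

0.433 km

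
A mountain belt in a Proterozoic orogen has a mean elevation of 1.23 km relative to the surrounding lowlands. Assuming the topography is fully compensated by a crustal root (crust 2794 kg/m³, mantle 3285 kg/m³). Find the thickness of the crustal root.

7 km

For local isostatic compensation: the weight of the topography is balanced by the buoyancy of the root, ρ_c h = (ρ_m − ρ_c) r.
r = h · ρ_c / (ρ_m − ρ_c) = 1.23 km × 2794 / (3285 − 2794) = 7 km.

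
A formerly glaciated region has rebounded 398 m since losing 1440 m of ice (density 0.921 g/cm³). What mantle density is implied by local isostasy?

ρ_m = ρ_ice t / u = 0.921 × 1440 m/398 m = 3.33 g/cm³.

3.33 g/cm³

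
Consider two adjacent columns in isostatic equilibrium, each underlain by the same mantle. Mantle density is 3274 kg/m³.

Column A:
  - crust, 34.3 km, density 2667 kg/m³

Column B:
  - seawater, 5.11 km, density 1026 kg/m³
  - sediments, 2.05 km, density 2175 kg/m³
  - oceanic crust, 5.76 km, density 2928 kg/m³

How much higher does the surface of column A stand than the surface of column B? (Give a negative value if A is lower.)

For any compensation level in the mantle, the mantle terms cancel and isostasy reduces to e = (Σt_A − Σt_B) − (Σ(ρt)_A − Σ(ρt)_B) / ρ_m.
Σt_A = 34.3 km; Σt_B = 12.92 km; Σ(ρt)_A = 91478.1; Σ(ρt)_B = 26566.89 (in km·kg/m³).
e = (34.3 − 12.92) − (91478.1 − 26566.89) / 3274 = 1.55 km.

1.55 km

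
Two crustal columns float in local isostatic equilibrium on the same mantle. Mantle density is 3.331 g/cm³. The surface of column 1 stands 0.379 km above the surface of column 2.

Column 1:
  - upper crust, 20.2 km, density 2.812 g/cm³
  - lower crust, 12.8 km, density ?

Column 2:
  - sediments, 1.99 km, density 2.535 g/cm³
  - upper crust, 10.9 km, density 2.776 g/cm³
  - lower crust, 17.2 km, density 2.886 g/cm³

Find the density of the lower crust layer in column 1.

Take the compensation level at the base of the deeper column (depth z_c below the surface of column 1) and equate Σ ρ_i t_i down to z_c; mantle fills any gap and the z_c terms cancel.
Column 1: 20.2×2.812 + 12.8×ρ + (z_c − 33)×3.331
Column 2: 0.379×0 + 1.99×2.535 + 10.9×2.776 + 17.2×2.886 + (z_c − 0.379 − 30.09)×3.331
The z_c×3.331 term appears on both sides and cancels. Collect the known terms of each column as K = Σ(ρt)_known − 3.331 × (depth of known layers): K_1 = 56.8024 − 3.331×33 = −53.1206; K_2 = 84.94225 − 3.331×(0.379 + 30.09) = −16.549989.
Balance: K_1 + 12.8×ρ = K_2, so ρ = (K_2 − K_1)/12.8 = 36.5706/12.8 = 2.86 g/cm³.

2.86 g/cm³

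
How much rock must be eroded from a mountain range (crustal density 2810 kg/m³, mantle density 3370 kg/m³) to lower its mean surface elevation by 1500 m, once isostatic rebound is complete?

Net drop Δ = e − u = e − e ρ_c/ρ_m = e (ρ_m − ρ_c)/ρ_m.
e = Δ ρ_m/(ρ_m − ρ_c) = 1500 m × 3370/560 = 9030 m.

9030 m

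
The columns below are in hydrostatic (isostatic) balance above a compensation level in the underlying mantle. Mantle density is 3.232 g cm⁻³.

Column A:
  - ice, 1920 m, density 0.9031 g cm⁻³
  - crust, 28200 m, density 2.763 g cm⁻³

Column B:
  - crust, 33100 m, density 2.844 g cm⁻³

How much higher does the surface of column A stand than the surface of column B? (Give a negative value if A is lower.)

1500 m

For any compensation level in the mantle, the mantle terms cancel and isostasy reduces to e = (Σt_A − Σt_B) − (Σ(ρt)_A − Σ(ρt)_B) / ρ_m.
Σt_A = 30120 m; Σt_B = 33100 m; Σ(ρt)_A = 79650.552; Σ(ρt)_B = 94136.4 (in m·g cm⁻³).
e = (30120 − 33100) − (79650.552 − 94136.4) / 3.232 = 1500 m.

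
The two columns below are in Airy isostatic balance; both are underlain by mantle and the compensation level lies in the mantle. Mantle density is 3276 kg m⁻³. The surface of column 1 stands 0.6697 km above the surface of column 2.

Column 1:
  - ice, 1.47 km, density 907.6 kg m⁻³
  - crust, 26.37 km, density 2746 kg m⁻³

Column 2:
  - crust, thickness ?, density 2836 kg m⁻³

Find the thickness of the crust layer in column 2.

34.7 km

Take the compensation level at the base of the deeper column (depth z_c below the surface of column 1) and equate Σ ρ_i t_i down to z_c; mantle fills any gap and the z_c terms cancel.
Column 1: 1.47×907.6 + 26.37×2746 + (z_c − 27.84)×3276
Column 2: 0.6697×0 + x×2836 + (z_c − 0.6697 − 0 − x)×3276
The z_c×3276 term appears on both sides and cancels. Collect the known terms of each column as K = Σ(ρt)_known − 3276 × (depth of known layers): K_1 = 73746.192 − 3276×27.84 = −17457.648; K_2 = 0 − 3276×(0.6697 + 0) = −2193.9372.
Balance: K_1 = K_2 − x×(3276 − 2836), so x = (K_2 − K_1)/(3276 − 2836) = 15263.7/440 = 34.7 km.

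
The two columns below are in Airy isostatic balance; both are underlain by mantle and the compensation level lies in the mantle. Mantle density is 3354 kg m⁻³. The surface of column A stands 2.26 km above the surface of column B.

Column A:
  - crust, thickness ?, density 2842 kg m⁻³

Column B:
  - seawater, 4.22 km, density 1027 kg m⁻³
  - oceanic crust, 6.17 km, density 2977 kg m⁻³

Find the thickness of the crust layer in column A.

38.5 km

Take the compensation level at the base of the deeper column (depth z_c below the surface of column A) and equate Σ ρ_i t_i down to z_c; mantle fills any gap and the z_c terms cancel.
Column A: x×2842 + (z_c − 0 − x)×3354
Column B: 2.26×0 + 4.22×1027 + 6.17×2977 + (z_c − 2.26 − 10.39)×3354
The z_c×3354 term appears on both sides and cancels. Collect the known terms of each column as K = Σ(ρt)_known − 3354 × (depth of known layers): K_A = 0 − 3354×0 = 0; K_B = 22702.03 − 3354×(2.26 + 10.39) = −19726.07.
Balance: K_A − x×(3354 − 2842) = K_B, so x = (K_A − K_B)/(3354 − 2842) = 19726.1/512 = 38.5 km.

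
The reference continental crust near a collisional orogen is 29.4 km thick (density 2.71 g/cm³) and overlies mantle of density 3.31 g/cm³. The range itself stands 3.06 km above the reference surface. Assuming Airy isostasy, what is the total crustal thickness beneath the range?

46.3 km

Root depth r = h ρ_c / (ρ_m − ρ_c) = 3.06 km × 2.71 / 0.6 = 13.82 km.
Total thickness = T + h + r = 29.4 km + 3.06 km + 13.82 km = 46.3 km.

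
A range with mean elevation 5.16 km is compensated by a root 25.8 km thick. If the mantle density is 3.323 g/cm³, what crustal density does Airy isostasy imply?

2.77 g/cm³

ρ_c h = (ρ_m − ρ_c) r → ρ_c (h + r) = ρ_m r → ρ_c = ρ_m r / (h + r).
ρ_c = 3.323 × 25.8 km / (5.16 km + 25.8 km) = 2.77 g/cm³.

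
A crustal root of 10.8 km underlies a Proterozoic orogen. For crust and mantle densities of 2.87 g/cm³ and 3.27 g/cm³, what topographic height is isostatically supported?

By Archimedes' principle applied to the lithosphere: ρ_c h = (ρ_m − ρ_c) r.
h = r (ρ_m − ρ_c) / ρ_c = 10.8 km × (3.27 − 2.87) / 2.87 = 1.51 km.

1.51 km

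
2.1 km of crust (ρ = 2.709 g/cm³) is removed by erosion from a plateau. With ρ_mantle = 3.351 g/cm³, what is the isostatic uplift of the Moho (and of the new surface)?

1.7 km

Unloading: uplift u = e ρ_c/ρ_m = 2.1 km × 2.709/3.351 = 1.7 km.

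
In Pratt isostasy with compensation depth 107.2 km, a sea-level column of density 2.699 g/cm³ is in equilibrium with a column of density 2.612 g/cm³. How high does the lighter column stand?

3.57 km

ρ_ref D = ρ (D + h) → h = D (ρ_ref − ρ)/ρ.
h = 107.2 km × (2.699 − 2.612)/2.612 = 3.57 km.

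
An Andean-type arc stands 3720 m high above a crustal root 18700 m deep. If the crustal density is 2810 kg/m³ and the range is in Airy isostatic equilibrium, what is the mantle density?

Airy balance: ρ_c h = (ρ_m − ρ_c) r → ρ_m = ρ_c (1 + h/r).
ρ_m = 2810 × (1 + 3720 m/18700 m) = 3370 kg/m³.

3370 kg/m³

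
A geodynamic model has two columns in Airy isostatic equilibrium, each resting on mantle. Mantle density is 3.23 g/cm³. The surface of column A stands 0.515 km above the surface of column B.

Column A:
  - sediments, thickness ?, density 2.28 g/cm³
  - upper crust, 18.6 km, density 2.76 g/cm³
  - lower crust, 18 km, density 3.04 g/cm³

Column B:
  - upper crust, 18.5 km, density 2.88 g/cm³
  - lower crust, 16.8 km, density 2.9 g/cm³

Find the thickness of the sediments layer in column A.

Take the compensation level at the base of the deeper column (depth z_c below the surface of column A) and equate Σ ρ_i t_i down to z_c; mantle fills any gap and the z_c terms cancel.
Column A: x×2.28 + 18.6×2.76 + 18×3.04 + (z_c − 36.6 − x)×3.23
Column B: 0.515×0 + 18.5×2.88 + 16.8×2.9 + (z_c − 0.515 − 35.3)×3.23
The z_c×3.23 term appears on both sides and cancels. Collect the known terms of each column as K = Σ(ρt)_known − 3.23 × (depth of known layers): K_A = 106.056 − 3.23×36.6 = −12.162; K_B = 102 − 3.23×(0.515 + 35.3) = −13.68245.
Balance: K_A − x×(3.23 − 2.28) = K_B, so x = (K_A − K_B)/(3.23 − 2.28) = 1.52045/0.95 = 1.6 km.

1.6 km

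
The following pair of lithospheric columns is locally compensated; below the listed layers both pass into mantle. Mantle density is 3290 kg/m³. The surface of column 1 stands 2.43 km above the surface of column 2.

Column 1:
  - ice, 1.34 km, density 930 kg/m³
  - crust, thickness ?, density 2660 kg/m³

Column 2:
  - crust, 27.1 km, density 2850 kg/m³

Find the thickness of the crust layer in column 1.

Take the compensation level at the base of the deeper column (depth z_c below the surface of column 1) and equate Σ ρ_i t_i down to z_c; mantle fills any gap and the z_c terms cancel.
Column 1: 1.34×930 + x×2660 + (z_c − 1.34 − x)×3290
Column 2: 2.43×0 + 27.1×2850 + (z_c − 2.43 − 27.1)×3290
The z_c×3290 term appears on both sides and cancels. Collect the known terms of each column as K = Σ(ρt)_known − 3290 × (depth of known layers): K_1 = 1246.2 − 3290×1.34 = −3162.4; K_2 = 77235 − 3290×(2.43 + 27.1) = −19918.7.
Balance: K_1 − x×(3290 − 2660) = K_2, so x = (K_1 − K_2)/(3290 − 2660) = 16756.3/630 = 26.6 km.

26.6 km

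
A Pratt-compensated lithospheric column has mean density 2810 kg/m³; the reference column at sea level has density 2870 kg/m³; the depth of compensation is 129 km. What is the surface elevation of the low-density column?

ρ_ref D = ρ (D + h) → h = D (ρ_ref − ρ)/ρ.
h = 129 km × (2870 − 2810)/2810 = 2.75 km.

2.75 km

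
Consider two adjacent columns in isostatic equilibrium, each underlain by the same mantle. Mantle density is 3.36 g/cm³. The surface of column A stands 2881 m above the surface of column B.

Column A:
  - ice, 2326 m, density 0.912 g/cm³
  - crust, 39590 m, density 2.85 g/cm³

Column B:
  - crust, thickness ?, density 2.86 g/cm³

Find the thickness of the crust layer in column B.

Take the compensation level at the base of the deeper column (depth z_c below the surface of column A) and equate Σ ρ_i t_i down to z_c; mantle fills any gap and the z_c terms cancel.
Column A: 2326×0.912 + 39590×2.85 + (z_c − 41916)×3.36
Column B: 2881×0 + x×2.86 + (z_c − 2881 − 0 − x)×3.36
The z_c×3.36 term appears on both sides and cancels. Collect the known terms of each column as K = Σ(ρt)_known − 3.36 × (depth of known layers): K_A = 114952.812 − 3.36×41916 = −25884.948; K_B = 0 − 3.36×(2881 + 0) = −9680.16.
Balance: K_A = K_B − x×(3.36 − 2.86), so x = (K_B − K_A)/(3.36 − 2.86) = 16204.8/0.5 = 32400 m.

32400 m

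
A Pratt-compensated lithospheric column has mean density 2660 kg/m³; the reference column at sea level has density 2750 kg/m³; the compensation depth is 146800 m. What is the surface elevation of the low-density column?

ρ_ref D = ρ (D + h) → h = D (ρ_ref − ρ)/ρ.
h = 146800 m × (2750 − 2660)/2660 = 4970 m.

4970 m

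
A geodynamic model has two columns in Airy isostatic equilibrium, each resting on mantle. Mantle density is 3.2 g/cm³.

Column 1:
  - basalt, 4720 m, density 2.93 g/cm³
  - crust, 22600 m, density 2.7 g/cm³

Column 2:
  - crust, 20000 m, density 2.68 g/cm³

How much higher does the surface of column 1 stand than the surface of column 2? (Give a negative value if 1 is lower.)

For any compensation level in the mantle, the mantle terms cancel and isostasy reduces to e = (Σt_1 − Σt_2) − (Σ(ρt)_1 − Σ(ρt)_2) / ρ_m.
Σt_1 = 27320 m; Σt_2 = 20000 m; Σ(ρt)_1 = 74849.6; Σ(ρt)_2 = 53600 (in m·g/cm³).
e = (27320 − 20000) − (74849.6 − 53600) / 3.2 = 680 m.

680 m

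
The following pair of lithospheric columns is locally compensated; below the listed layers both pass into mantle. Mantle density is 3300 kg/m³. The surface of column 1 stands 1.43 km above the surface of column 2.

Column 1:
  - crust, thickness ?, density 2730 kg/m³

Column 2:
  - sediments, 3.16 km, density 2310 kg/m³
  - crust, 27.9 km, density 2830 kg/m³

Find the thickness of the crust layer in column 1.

Take the compensation level at the base of the deeper column (depth z_c below the surface of column 1) and equate Σ ρ_i t_i down to z_c; mantle fills any gap and the z_c terms cancel.
Column 1: x×2730 + (z_c − 0 − x)×3300
Column 2: 1.43×0 + 3.16×2310 + 27.9×2830 + (z_c − 1.43 − 31.06)×3300
The z_c×3300 term appears on both sides and cancels. Collect the known terms of each column as K = Σ(ρt)_known − 3300 × (depth of known layers): K_1 = 0 − 3300×0 = 0; K_2 = 86256.6 − 3300×(1.43 + 31.06) = −20960.4.
Balance: K_1 − x×(3300 − 2730) = K_2, so x = (K_1 − K_2)/(3300 − 2730) = 20960.4/570 = 36.8 km.

36.8 km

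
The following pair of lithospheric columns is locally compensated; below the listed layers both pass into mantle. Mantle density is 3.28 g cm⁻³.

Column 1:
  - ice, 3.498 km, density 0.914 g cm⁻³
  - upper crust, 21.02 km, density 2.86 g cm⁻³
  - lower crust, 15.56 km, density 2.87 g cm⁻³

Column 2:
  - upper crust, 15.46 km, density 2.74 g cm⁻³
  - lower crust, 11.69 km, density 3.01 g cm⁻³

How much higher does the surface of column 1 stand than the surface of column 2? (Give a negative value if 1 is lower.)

3.65 km

For any compensation level in the mantle, the mantle terms cancel and isostasy reduces to e = (Σt_1 − Σt_2) − (Σ(ρt)_1 − Σ(ρt)_2) / ρ_m.
Σt_1 = 40.078 km; Σt_2 = 27.15 km; Σ(ρt)_1 = 107.971572; Σ(ρt)_2 = 77.5473 (in km·g cm⁻³).
e = (40.078 − 27.15) − (107.971572 − 77.5473) / 3.28 = 3.65 km.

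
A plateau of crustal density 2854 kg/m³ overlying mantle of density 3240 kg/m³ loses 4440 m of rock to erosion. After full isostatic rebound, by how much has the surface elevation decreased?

529 m

Rebound u = e ρ_c/ρ_m = 4440 m × 2854/3240 = 3911 m.
Net surface drop = e − u = 4440 m − 3911 m = e (ρ_m − ρ_c)/ρ_m = 529 m.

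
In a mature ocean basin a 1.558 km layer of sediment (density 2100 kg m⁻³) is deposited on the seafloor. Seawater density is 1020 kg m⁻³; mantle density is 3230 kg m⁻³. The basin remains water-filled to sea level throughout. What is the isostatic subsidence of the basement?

0.761 km

Submarine loading: the sediment displaces seawater, and the subsidence is in turn flooded, so s (ρ_m − ρ_w) = t (ρ_sed − ρ_w).
s = 1.558 km × (2100 − 1020) / (3230 − 1020) = 0.761 km.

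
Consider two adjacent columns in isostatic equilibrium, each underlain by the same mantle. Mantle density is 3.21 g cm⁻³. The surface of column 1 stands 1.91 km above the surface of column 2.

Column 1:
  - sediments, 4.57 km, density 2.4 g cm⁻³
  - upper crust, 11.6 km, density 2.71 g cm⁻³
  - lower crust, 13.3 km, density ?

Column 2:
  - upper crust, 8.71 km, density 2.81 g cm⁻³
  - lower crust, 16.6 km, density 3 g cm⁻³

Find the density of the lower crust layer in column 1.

2.94 g cm⁻³

Take the compensation level at the base of the deeper column (depth z_c below the surface of column 1) and equate Σ ρ_i t_i down to z_c; mantle fills any gap and the z_c terms cancel.
Column 1: 4.57×2.4 + 11.6×2.71 + 13.3×ρ + (z_c − 29.47)×3.21
Column 2: 1.91×0 + 8.71×2.81 + 16.6×3 + (z_c − 1.91 − 25.31)×3.21
The z_c×3.21 term appears on both sides and cancels. Collect the known terms of each column as K = Σ(ρt)_known − 3.21 × (depth of known layers): K_1 = 42.404 − 3.21×29.47 = −52.1947; K_2 = 74.2751 − 3.21×(1.91 + 25.31) = −13.1011.
Balance: K_1 + 13.3×ρ = K_2, so ρ = (K_2 − K_1)/13.3 = 39.0936/13.3 = 2.94 g cm⁻³.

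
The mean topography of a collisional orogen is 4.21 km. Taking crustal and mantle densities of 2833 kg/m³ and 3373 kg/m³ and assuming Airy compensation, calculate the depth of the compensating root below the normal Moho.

22.1 km

In Airy isostatic equilibrium: the weight of the topography is balanced by the buoyancy of the root, ρ_c h = (ρ_m − ρ_c) r.
r = h · ρ_c / (ρ_m − ρ_c) = 4.21 km × 2833 / (3373 − 2833) = 22.1 km.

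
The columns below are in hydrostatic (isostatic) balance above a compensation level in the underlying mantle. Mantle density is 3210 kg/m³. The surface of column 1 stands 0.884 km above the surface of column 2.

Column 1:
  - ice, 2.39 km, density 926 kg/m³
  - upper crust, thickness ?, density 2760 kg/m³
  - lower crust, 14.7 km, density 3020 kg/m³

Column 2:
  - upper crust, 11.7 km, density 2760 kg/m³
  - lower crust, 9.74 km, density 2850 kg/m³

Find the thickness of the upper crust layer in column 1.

7.46 km

Take the compensation level at the base of the deeper column (depth z_c below the surface of column 1) and equate Σ ρ_i t_i down to z_c; mantle fills any gap and the z_c terms cancel.
Column 1: 2.39×926 + x×2760 + 14.7×3020 + (z_c − 17.09 − x)×3210
Column 2: 0.884×0 + 11.7×2760 + 9.74×2850 + (z_c − 0.884 − 21.44)×3210
The z_c×3210 term appears on both sides and cancels. Collect the known terms of each column as K = Σ(ρt)_known − 3210 × (depth of known layers): K_1 = 46607.14 − 3210×17.09 = −8251.76; K_2 = 60051 − 3210×(0.884 + 21.44) = −11609.04.
Balance: K_1 − x×(3210 − 2760) = K_2, so x = (K_1 − K_2)/(3210 − 2760) = 3357.28/450 = 7.46 km.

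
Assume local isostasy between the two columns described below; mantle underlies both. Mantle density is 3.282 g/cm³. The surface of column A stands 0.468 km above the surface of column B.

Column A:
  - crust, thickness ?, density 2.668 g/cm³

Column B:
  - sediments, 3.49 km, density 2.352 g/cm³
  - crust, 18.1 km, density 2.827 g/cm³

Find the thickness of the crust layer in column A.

21.2 km

Take the compensation level at the base of the deeper column (depth z_c below the surface of column A) and equate Σ ρ_i t_i down to z_c; mantle fills any gap and the z_c terms cancel.
Column A: x×2.668 + (z_c − 0 − x)×3.282
Column B: 0.468×0 + 3.49×2.352 + 18.1×2.827 + (z_c − 0.468 − 21.59)×3.282
The z_c×3.282 term appears on both sides and cancels. Collect the known terms of each column as K = Σ(ρt)_known − 3.282 × (depth of known layers): K_A = 0 − 3.282×0 = 0; K_B = 59.37718 − 3.282×(0.468 + 21.59) = −13.017176.
Balance: K_A − x×(3.282 − 2.668) = K_B, so x = (K_A − K_B)/(3.282 − 2.668) = 13.0172/0.614 = 21.2 km.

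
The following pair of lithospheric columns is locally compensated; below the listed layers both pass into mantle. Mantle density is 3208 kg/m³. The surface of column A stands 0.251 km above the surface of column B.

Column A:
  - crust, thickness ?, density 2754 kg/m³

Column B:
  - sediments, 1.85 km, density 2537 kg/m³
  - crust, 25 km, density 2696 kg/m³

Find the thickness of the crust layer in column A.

Take the compensation level at the base of the deeper column (depth z_c below the surface of column A) and equate Σ ρ_i t_i down to z_c; mantle fills any gap and the z_c terms cancel.
Column A: x×2754 + (z_c − 0 − x)×3208
Column B: 0.251×0 + 1.85×2537 + 25×2696 + (z_c − 0.251 − 26.85)×3208
The z_c×3208 term appears on both sides and cancels. Collect the known terms of each column as K = Σ(ρt)_known − 3208 × (depth of known layers): K_A = 0 − 3208×0 = 0; K_B = 72093.45 − 3208×(0.251 + 26.85) = −14846.558.
Balance: K_A − x×(3208 − 2754) = K_B, so x = (K_A − K_B)/(3208 − 2754) = 14846.6/454 = 32.7 km.

32.7 km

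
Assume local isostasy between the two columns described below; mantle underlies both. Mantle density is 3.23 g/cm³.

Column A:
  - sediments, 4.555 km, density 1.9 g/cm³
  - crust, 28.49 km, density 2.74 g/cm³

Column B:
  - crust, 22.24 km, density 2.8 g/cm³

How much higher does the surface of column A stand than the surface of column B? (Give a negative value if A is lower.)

3.24 km

For any compensation level in the mantle, the mantle terms cancel and isostasy reduces to e = (Σt_A − Σt_B) − (Σ(ρt)_A − Σ(ρt)_B) / ρ_m.
Σt_A = 33.045 km; Σt_B = 22.24 km; Σ(ρt)_A = 86.7171; Σ(ρt)_B = 62.272 (in km·g/cm³).
e = (33.045 − 22.24) − (86.7171 − 62.272) / 3.23 = 3.24 km.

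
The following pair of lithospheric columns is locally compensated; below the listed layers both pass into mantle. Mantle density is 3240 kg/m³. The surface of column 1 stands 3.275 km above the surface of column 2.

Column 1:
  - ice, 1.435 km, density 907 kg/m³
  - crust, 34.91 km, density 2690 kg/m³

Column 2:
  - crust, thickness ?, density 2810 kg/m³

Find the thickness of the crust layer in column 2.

27.8 km

Take the compensation level at the base of the deeper column (depth z_c below the surface of column 1) and equate Σ ρ_i t_i down to z_c; mantle fills any gap and the z_c terms cancel.
Column 1: 1.435×907 + 34.91×2690 + (z_c − 36.345)×3240
Column 2: 3.275×0 + x×2810 + (z_c − 3.275 − 0 − x)×3240
The z_c×3240 term appears on both sides and cancels. Collect the known terms of each column as K = Σ(ρt)_known − 3240 × (depth of known layers): K_1 = 95209.445 − 3240×36.345 = −22548.355; K_2 = 0 − 3240×(3.275 + 0) = −10611.
Balance: K_1 = K_2 − x×(3240 − 2810), so x = (K_2 − K_1)/(3240 − 2810) = 11937.4/430 = 27.8 km.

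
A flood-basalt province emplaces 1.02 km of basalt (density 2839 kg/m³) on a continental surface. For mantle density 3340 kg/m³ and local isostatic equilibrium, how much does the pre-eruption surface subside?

0.867 km

Subaerial loading: s = t ρ_load / ρ_m.
s = 1.02 km × 2839/3340 = 0.867 km.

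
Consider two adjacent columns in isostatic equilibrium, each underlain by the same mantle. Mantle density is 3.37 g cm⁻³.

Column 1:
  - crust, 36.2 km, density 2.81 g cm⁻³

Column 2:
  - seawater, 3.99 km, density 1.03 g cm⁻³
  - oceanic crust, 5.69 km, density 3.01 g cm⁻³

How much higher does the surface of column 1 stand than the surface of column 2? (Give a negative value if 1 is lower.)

For any compensation level in the mantle, the mantle terms cancel and isostasy reduces to e = (Σt_1 − Σt_2) − (Σ(ρt)_1 − Σ(ρt)_2) / ρ_m.
Σt_1 = 36.2 km; Σt_2 = 9.68 km; Σ(ρt)_1 = 101.722; Σ(ρt)_2 = 21.2366 (in km·g cm⁻³).
e = (36.2 − 9.68) − (101.722 − 21.2366) / 3.37 = 2.64 km.

2.64 km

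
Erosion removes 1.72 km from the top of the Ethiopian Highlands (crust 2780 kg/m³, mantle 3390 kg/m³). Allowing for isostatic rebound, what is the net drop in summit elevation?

Rebound u = e ρ_c/ρ_m = 1.72 km × 2780/3390 = 1.411 km.
Net surface drop = e − u = 1.72 km − 1.411 km = e (ρ_m − ρ_c)/ρ_m = 0.309 km.

0.309 km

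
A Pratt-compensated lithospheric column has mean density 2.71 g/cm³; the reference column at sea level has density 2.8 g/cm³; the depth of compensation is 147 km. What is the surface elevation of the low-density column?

4.88 km

ρ_ref D = ρ (D + h) → h = D (ρ_ref − ρ)/ρ.
h = 147 km × (2.8 − 2.71)/2.71 = 4.88 km.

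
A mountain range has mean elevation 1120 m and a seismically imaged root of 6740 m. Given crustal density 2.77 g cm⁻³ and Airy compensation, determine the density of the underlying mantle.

3.23 g cm⁻³

Airy balance: ρ_c h = (ρ_m − ρ_c) r → ρ_m = ρ_c (1 + h/r).
ρ_m = 2.77 × (1 + 1120 m/6740 m) = 3.23 g cm⁻³.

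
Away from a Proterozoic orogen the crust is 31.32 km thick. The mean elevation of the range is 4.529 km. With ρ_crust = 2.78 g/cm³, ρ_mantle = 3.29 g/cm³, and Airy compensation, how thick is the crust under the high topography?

Root depth r = h ρ_c / (ρ_m − ρ_c) = 4.529 km × 2.78 / 0.51 = 24.69 km.
Total thickness = T + h + r = 31.32 km + 4.529 km + 24.69 km = 60.5 km.

60.5 km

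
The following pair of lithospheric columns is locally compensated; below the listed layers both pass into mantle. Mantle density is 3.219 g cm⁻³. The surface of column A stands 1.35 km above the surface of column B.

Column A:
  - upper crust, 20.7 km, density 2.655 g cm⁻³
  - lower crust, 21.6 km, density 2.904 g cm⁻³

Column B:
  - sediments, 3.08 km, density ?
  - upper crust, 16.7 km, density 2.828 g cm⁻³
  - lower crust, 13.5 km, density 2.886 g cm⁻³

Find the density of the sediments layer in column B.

Take the compensation level at the base of the deeper column (depth z_c below the surface of column A) and equate Σ ρ_i t_i down to z_c; mantle fills any gap and the z_c terms cancel.
Column A: 20.7×2.655 + 21.6×2.904 + (z_c − 42.3)×3.219
Column B: 1.35×0 + 3.08×ρ + 16.7×2.828 + 13.5×2.886 + (z_c − 1.35 − 33.28)×3.219
The z_c×3.219 term appears on both sides and cancels. Collect the known terms of each column as K = Σ(ρt)_known − 3.219 × (depth of known layers): K_A = 117.6849 − 3.219×42.3 = −18.4788; K_B = 86.1886 − 3.219×(1.35 + 33.28) = −25.28537.
Balance: K_A = K_B + 3.08×ρ, so ρ = (K_A − K_B)/3.08 = 6.80657/3.08 = 2.21 g cm⁻³.

2.21 g cm⁻³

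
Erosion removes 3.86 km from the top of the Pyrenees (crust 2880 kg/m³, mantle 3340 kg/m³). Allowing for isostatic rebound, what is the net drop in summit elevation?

0.532 km

Rebound u = e ρ_c/ρ_m = 3.86 km × 2880/3340 = 3.328 km.
Net surface drop = e − u = 3.86 km − 3.328 km = e (ρ_m − ρ_c)/ρ_m = 0.532 km.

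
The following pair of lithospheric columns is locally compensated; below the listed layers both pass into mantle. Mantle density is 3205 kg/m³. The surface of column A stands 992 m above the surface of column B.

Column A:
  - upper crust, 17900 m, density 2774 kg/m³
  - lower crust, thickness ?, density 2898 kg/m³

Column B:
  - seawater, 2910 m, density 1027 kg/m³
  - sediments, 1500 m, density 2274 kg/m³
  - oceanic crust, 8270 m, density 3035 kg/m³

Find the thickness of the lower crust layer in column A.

Take the compensation level at the base of the deeper column (depth z_c below the surface of column A) and equate Σ ρ_i t_i down to z_c; mantle fills any gap and the z_c terms cancel.
Column A: 17900×2774 + x×2898 + (z_c − 17900 − x)×3205
Column B: 992×0 + 2910×1027 + 1500×2274 + 8270×3035 + (z_c − 992 − 12680)×3205
The z_c×3205 term appears on both sides and cancels. Collect the known terms of each column as K = Σ(ρt)_known − 3205 × (depth of known layers): K_A = 49654600 − 3205×17900 = −7714900; K_B = 31499020 − 3205×(992 + 12680) = −12319740.
Balance: K_A − x×(3205 − 2898) = K_B, so x = (K_A − K_B)/(3205 − 2898) = 4604840/307 = 15000 m.

15000 m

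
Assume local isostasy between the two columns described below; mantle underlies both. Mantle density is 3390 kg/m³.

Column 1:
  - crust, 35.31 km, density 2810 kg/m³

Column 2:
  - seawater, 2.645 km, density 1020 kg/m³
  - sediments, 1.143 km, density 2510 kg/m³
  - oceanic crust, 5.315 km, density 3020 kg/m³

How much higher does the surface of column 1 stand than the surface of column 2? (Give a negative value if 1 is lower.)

For any compensation level in the mantle, the mantle terms cancel and isostasy reduces to e = (Σt_1 − Σt_2) − (Σ(ρt)_1 − Σ(ρt)_2) / ρ_m.
Σt_1 = 35.31 km; Σt_2 = 9.103 km; Σ(ρt)_1 = 99221.1; Σ(ρt)_2 = 21618.13 (in km·kg/m³).
e = (35.31 − 9.103) − (99221.1 − 21618.13) / 3390 = 3.32 km.

3.32 km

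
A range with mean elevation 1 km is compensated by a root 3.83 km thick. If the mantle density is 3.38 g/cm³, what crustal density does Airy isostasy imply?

2.68 g/cm³

ρ_c h = (ρ_m − ρ_c) r → ρ_c (h + r) = ρ_m r → ρ_c = ρ_m r / (h + r).
ρ_c = 3.38 × 3.83 km / (1 km + 3.83 km) = 2.68 g/cm³.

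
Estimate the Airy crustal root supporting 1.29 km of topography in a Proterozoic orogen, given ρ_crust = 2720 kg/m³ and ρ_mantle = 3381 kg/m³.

For local isostatic compensation: the weight of the topography is balanced by the buoyancy of the root, ρ_c h = (ρ_m − ρ_c) r.
r = h · ρ_c / (ρ_m − ρ_c) = 1.29 km × 2720 / (3381 − 2720) = 5.31 km.

5.31 km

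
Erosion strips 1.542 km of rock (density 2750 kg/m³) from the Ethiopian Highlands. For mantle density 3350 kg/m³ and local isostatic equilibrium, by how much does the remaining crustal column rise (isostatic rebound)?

1.27 km

Unloading: uplift u = e ρ_c/ρ_m = 1.542 km × 2750/3350 = 1.27 km.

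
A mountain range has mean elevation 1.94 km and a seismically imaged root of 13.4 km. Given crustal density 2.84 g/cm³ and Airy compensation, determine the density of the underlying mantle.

Airy balance: ρ_c h = (ρ_m − ρ_c) r → ρ_m = ρ_c (1 + h/r).
ρ_m = 2.84 × (1 + 1.94 km/13.4 km) = 3.25 g/cm³.

3.25 g/cm³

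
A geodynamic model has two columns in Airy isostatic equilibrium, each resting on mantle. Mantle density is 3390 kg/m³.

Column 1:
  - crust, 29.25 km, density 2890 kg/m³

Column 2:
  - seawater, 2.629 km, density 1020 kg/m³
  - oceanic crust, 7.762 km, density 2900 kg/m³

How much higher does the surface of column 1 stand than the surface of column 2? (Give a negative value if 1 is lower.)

For any compensation level in the mantle, the mantle terms cancel and isostasy reduces to e = (Σt_1 − Σt_2) − (Σ(ρt)_1 − Σ(ρt)_2) / ρ_m.
Σt_1 = 29.25 km; Σt_2 = 10.391 km; Σ(ρt)_1 = 84532.5; Σ(ρt)_2 = 25191.38 (in km·kg/m³).
e = (29.25 − 10.391) − (84532.5 − 25191.38) / 3390 = 1.35 km.

1.35 km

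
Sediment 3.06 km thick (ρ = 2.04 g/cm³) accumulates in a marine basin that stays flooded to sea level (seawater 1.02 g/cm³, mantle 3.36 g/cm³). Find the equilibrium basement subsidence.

1.33 km

Submarine loading: the sediment displaces seawater, and the subsidence is in turn flooded, so s (ρ_m − ρ_w) = t (ρ_sed − ρ_w).
s = 3.06 km × (2.04 − 1.02) / (3.36 − 1.02) = 1.33 km.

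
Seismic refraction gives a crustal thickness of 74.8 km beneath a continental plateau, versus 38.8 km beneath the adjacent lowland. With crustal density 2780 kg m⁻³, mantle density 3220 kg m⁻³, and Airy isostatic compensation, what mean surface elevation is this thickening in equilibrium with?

Excess crust Δ = 74.8 km − 38.8 km = 36 km, split between elevation h and root r with h + r = Δ.
Airy balance ρ_c h = (ρ_m − ρ_c) r gives r = h ρ_c/(ρ_m − ρ_c), so h (1 + ρ_c/(ρ_m − ρ_c)) = Δ, i.e. h = Δ (ρ_m − ρ_c)/ρ_m.
h = 36 km × 440/3220 = 4.92 km.

4.92 km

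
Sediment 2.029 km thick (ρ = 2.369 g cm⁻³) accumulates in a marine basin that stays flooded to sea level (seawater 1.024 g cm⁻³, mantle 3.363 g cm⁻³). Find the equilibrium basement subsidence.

Submarine loading: the sediment displaces seawater, and the subsidence is in turn flooded, so s (ρ_m − ρ_w) = t (ρ_sed − ρ_w).
s = 2.029 km × (2.369 − 1.024) / (3.363 − 1.024) = 1.17 km.

1.17 km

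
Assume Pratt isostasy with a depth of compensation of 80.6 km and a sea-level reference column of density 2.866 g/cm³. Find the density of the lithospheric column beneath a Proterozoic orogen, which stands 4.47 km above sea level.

Pratt balance: ρ_ref D = ρ (D + h).
ρ = ρ_ref D/(D + h) = 2.866 × 80.6 km/(80.6 km + 4.47 km) = 2.72 g/cm³.

2.72 g/cm³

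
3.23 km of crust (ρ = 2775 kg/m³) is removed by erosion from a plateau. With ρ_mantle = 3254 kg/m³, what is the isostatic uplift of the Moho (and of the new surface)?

Unloading: uplift u = e ρ_c/ρ_m = 3.23 km × 2775/3254 = 2.75 km.

2.75 km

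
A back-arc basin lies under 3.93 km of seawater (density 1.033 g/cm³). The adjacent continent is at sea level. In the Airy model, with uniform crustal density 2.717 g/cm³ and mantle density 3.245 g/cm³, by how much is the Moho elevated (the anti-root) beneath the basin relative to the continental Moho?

Balancing pressure at the compensation depth: replacing crust with seawater at the top is compensated by replacing crust with mantle at the base: d (ρ_c − ρ_w) = a (ρ_m − ρ_c).
a = d (ρ_c − ρ_w)/(ρ_m − ρ_c) = 3.93 km × 1.684/0.528 = 12.5 km.

12.5 km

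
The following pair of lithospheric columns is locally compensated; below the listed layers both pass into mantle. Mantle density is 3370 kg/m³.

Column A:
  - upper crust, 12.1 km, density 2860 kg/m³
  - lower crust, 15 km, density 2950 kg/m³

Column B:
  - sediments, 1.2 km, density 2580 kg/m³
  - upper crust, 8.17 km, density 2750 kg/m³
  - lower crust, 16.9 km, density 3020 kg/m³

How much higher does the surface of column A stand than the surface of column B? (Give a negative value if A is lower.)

For any compensation level in the mantle, the mantle terms cancel and isostasy reduces to e = (Σt_A − Σt_B) − (Σ(ρt)_A − Σ(ρt)_B) / ρ_m.
Σt_A = 27.1 km; Σt_B = 26.27 km; Σ(ρt)_A = 78856; Σ(ρt)_B = 76601.5 (in km·kg/m³).
e = (27.1 − 26.27) − (78856 − 76601.5) / 3370 = 0.161 km.

0.161 km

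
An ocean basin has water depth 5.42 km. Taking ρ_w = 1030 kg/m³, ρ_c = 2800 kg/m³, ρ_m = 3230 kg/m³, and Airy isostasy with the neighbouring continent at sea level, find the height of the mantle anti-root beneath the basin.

Balancing pressure at the compensation depth: replacing crust with seawater at the top is compensated by replacing crust with mantle at the base: d (ρ_c − ρ_w) = a (ρ_m − ρ_c).
a = d (ρ_c − ρ_w)/(ρ_m − ρ_c) = 5.42 km × 1770/430 = 22.3 km.

22.3 km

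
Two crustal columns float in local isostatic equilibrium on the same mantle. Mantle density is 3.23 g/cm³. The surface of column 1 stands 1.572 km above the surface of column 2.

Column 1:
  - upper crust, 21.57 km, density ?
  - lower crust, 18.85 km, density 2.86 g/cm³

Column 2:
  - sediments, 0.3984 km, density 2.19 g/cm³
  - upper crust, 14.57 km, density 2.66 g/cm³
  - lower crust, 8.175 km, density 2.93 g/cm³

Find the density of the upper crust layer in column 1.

2.8 g/cm³

Take the compensation level at the base of the deeper column (depth z_c below the surface of column 1) and equate Σ ρ_i t_i down to z_c; mantle fills any gap and the z_c terms cancel.
Column 1: 21.57×ρ + 18.85×2.86 + (z_c − 40.42)×3.23
Column 2: 1.572×0 + 0.3984×2.19 + 14.57×2.66 + 8.175×2.93 + (z_c − 1.572 − 23.1434)×3.23
The z_c×3.23 term appears on both sides and cancels. Collect the known terms of each column as K = Σ(ρt)_known − 3.23 × (depth of known layers): K_1 = 53.911 − 3.23×40.42 = −76.6456; K_2 = 63.581446 − 3.23×(1.572 + 23.1434) = −16.249296.
Balance: K_1 + 21.57×ρ = K_2, so ρ = (K_2 − K_1)/21.57 = 60.3963/21.57 = 2.8 g/cm³.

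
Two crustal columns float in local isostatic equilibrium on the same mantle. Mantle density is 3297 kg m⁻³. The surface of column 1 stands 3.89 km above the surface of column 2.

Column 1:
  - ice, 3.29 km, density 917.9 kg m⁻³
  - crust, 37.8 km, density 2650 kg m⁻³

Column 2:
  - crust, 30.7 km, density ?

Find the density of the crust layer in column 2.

Take the compensation level at the base of the deeper column (depth z_c below the surface of column 1) and equate Σ ρ_i t_i down to z_c; mantle fills any gap and the z_c terms cancel.
Column 1: 3.29×917.9 + 37.8×2650 + (z_c − 41.09)×3297
Column 2: 3.89×0 + 30.7×ρ + (z_c − 3.89 − 30.7)×3297
The z_c×3297 term appears on both sides and cancels. Collect the known terms of each column as K = Σ(ρt)_known − 3297 × (depth of known layers): K_1 = 103189.891 − 3297×41.09 = −32283.839; K_2 = 0 − 3297×(3.89 + 30.7) = −114043.23.
Balance: K_1 = K_2 + 30.7×ρ, so ρ = (K_1 − K_2)/30.7 = 81759.4/30.7 = 2660 kg m⁻³.

2660 kg m⁻³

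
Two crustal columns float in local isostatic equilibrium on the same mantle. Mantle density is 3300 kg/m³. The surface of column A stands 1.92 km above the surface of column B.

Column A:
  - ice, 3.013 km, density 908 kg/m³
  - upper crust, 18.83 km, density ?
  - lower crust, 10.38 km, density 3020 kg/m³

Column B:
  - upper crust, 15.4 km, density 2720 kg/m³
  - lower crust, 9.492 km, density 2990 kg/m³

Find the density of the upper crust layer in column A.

2870 kg/m³

Take the compensation level at the base of the deeper column (depth z_c below the surface of column A) and equate Σ ρ_i t_i down to z_c; mantle fills any gap and the z_c terms cancel.
Column A: 3.013×908 + 18.83×ρ + 10.38×3020 + (z_c − 32.223)×3300
Column B: 1.92×0 + 15.4×2720 + 9.492×2990 + (z_c − 1.92 − 24.892)×3300
The z_c×3300 term appears on both sides and cancels. Collect the known terms of each column as K = Σ(ρt)_known − 3300 × (depth of known layers): K_A = 34083.404 − 3300×32.223 = −72252.496; K_B = 70269.08 − 3300×(1.92 + 24.892) = −18210.52.
Balance: K_A + 18.83×ρ = K_B, so ρ = (K_B − K_A)/18.83 = 54042/18.83 = 2870 kg/m³.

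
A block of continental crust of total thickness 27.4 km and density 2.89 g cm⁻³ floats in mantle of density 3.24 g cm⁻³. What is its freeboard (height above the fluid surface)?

Floating equilibrium: submerged depth d = t ρ_obj/ρ_fluid = 27.4 km × 2.89/3.24 = 24.44 km.
Freeboard = t − d = 27.4 km − 24.44 km = 2.96 km.

2.96 km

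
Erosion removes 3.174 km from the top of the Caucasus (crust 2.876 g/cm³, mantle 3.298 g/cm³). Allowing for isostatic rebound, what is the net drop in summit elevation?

Rebound u = e ρ_c/ρ_m = 3.174 km × 2.876/3.298 = 2.768 km.
Net surface drop = e − u = 3.174 km − 2.768 km = e (ρ_m − ρ_c)/ρ_m = 0.406 km.

0.406 km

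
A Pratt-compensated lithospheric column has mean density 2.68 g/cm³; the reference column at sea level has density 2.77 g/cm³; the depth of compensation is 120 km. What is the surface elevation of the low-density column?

ρ_ref D = ρ (D + h) → h = D (ρ_ref − ρ)/ρ.
h = 120 km × (2.77 − 2.68)/2.68 = 4.03 km.

4.03 km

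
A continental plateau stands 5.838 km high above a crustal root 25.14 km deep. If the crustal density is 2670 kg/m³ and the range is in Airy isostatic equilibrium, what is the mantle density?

Airy balance: ρ_c h = (ρ_m − ρ_c) r → ρ_m = ρ_c (1 + h/r).
ρ_m = 2670 × (1 + 5.838 km/25.14 km) = 3290 kg/m³.

3290 kg/m³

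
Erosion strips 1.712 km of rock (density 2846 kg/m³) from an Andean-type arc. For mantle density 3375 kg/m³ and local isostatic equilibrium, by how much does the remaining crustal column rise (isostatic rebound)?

Unloading: uplift u = e ρ_c/ρ_m = 1.712 km × 2846/3375 = 1.44 km.

1.44 km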